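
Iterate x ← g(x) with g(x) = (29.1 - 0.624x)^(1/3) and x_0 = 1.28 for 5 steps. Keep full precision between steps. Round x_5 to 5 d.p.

x_1 = g(1.280000) = 3.047441
x_2 = g(3.047441) = 3.007330
x_3 = g(3.007330) = 3.008252
x_4 = g(3.008252) = 3.008231
x_5 = g(3.008231) = 3.008232

3.00823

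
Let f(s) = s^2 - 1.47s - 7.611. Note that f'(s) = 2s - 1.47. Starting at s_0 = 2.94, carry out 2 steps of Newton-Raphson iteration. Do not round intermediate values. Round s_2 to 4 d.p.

3.5916

s_0 = 2.940000: f = -3.289200, f' = 4.410000 → s_1 = 2.940000 - (-3.289200)/(4.410000) = 3.685850
s_1 = 3.685850: f = 0.556293, f' = 5.901701 → s_2 = 3.685850 - (0.556293)/(5.901701) = 3.591591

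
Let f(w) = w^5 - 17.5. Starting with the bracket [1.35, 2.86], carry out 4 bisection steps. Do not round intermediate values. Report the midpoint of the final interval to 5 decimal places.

f(1.350000) = -13.015967, f(2.860000) = 173.850749 (opposite signs)
step 1: m = 2.105000, f(m) = 23.829533 > 0 → root in [1.350000, 2.105000]
step 2: m = 1.727500, f(m) = -2.115256 < 0 → root in [1.727500, 2.105000]
step 3: m = 1.916250, f(m) = 8.338116 > 0 → root in [1.727500, 1.916250]
step 4: m = 1.821875, f(m) = 2.572103 > 0 → root in [1.727500, 1.821875]
Midpoint of [1.727500, 1.821875] = 1.774687

1.77469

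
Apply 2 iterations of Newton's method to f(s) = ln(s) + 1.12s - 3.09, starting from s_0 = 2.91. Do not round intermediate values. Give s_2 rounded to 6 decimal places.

2.097455

Newton update: s ← s − f(s)/f'(s).
f'(s) = 1/s + 1.12
s_0 = 2.910000: f = 1.237353, f' = 1.463643 → s_1 = 2.910000 - (1.237353)/(1.463643) = 2.064607
s_1 = 2.064607: f = -0.052700, f' = 1.604354 → s_2 = 2.064607 - (-0.052700)/(1.604354) = 2.097455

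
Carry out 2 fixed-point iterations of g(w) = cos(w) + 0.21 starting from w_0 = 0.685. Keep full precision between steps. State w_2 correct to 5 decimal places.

w_1 = g(0.685000) = 0.984419
w_2 = g(0.984419) = 0.763347

0.76335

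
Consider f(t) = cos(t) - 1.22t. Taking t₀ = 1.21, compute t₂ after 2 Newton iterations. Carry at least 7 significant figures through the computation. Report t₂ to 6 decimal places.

0.651981

f'(t) = -sin(t) - 1.22
t_0 = 1.210000: f = -1.123181, f' = -2.155616 → t_1 = 1.210000 - (-1.123181)/(-2.155616) = 0.688951
t_1 = 0.688951: f = -0.068608, f' = -1.855728 → t_2 = 0.688951 - (-0.068608)/(-1.855728) = 0.651981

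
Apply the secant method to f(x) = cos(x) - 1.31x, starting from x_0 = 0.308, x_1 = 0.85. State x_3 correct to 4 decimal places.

f(x_0) = 0.549462, f(x_1) = -0.453517
x_2 = 0.850000 - (-0.453517)·(0.850000 - 0.308000)/(-0.453517 - (0.549462)) = 0.604924; f(x_2) = 0.030095
x_3 = 0.604924 - (0.030095)·(0.604924 - 0.850000)/(0.030095 - (-0.453517)) = 0.620175; f(x_3) = 0.001348

0.6202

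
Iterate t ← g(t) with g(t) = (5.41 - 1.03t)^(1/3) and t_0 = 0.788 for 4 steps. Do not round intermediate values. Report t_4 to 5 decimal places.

t_1 = g(0.788000) = 1.662906
t_2 = g(1.662906) = 1.546291
t_3 = g(1.546291) = 1.562858
t_4 = g(1.562858) = 1.560526

1.56053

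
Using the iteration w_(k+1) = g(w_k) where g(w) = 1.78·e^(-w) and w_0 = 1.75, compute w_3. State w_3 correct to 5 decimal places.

w_1 = g(1.750000) = 0.309318
w_2 = g(0.309318) = 1.306427
w_3 = g(1.306427) = 0.481999

0.48200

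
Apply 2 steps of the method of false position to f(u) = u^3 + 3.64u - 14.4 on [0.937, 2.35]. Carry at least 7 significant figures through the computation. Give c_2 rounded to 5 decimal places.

f(0.937000) = -10.166663, f(2.350000) = 7.131875
step 1: c = 1.767446, f(c) = -2.445238 < 0 → new bracket [1.767446, 2.350000]
step 2: c = 1.916184, f(c) = -0.389321 < 0 → new bracket [1.916184, 2.350000]

1.91618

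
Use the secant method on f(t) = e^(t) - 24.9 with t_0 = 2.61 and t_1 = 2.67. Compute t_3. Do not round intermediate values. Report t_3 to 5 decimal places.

f(t_0) = -11.300949, f(t_1) = -10.460031
t_2 = 2.670000 - (-10.460031)·(2.670000 - 2.610000)/(-10.460031 - (-11.300949)) = 3.416329; f(t_2) = 5.557404
t_3 = 3.416329 - (5.557404)·(3.416329 - 2.670000)/(5.557404 - (-10.460031)) = 3.157383; f(t_3) = -1.391008

3.15738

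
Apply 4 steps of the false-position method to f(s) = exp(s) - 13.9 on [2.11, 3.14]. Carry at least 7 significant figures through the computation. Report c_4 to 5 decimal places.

2.63021

f(2.110000) = -5.651759, f(3.140000) = 9.203867
step 1: c = 2.501859, f(c) = -1.694837 < 0 → new bracket [2.501859, 3.140000]
step 2: c = 2.601095, f(c) = -0.421509 < 0 → new bracket [2.601095, 3.140000]
step 3: c = 2.624695, f(c) = -0.099641 < 0 → new bracket [2.624695, 3.140000]
step 4: c = 2.630214, f(c) = -0.023267 < 0 → new bracket [2.630214, 3.140000]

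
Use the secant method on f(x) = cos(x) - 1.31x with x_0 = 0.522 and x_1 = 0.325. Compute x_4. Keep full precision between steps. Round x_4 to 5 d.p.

0.62089

Secant update: x_(k+1) = x_k − f(x_k)·(x_k − x_(k-1))/(f(x_k) − f(x_(k-1))).
f(x_0) = 0.183004, f(x_1) = 0.521901
x_2 = 0.325000 - (0.521901)·(0.325000 - 0.522000)/(0.521901 - (0.183004)) = 0.628380; f(x_2) = -0.014196
x_3 = 0.628380 - (-0.014196)·(0.628380 - 0.325000)/(-0.014196 - (0.521901)) = 0.620346; f(x_3) = 0.001024
x_4 = 0.620346 - (0.001024)·(0.620346 - 0.628380)/(0.001024 - (-0.014196)) = 0.620887; f(x_4) = 0.000002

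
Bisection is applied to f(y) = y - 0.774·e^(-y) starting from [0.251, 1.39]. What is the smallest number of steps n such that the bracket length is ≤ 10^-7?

Initial width b − a = 1.39 − 0.251 = 1.139000.
After n steps the width is (b−a)/2^n; need (b−a)/2^n ≤ 10^-7.
So n ≥ log₂(1.139000/10^-7) = log₂(11390000.0000) ≈ 23.4413.
Hence n = 24.

24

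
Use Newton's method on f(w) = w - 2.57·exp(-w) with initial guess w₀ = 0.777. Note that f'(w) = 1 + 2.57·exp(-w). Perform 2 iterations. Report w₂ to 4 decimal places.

0.9721

Newton update: w ← w − f(w)/f'(w).
w_0 = 0.777000: f = -0.404643, f' = 2.181643 → w_1 = 0.777000 - (-0.404643)/(2.181643) = 0.962476
w_1 = 0.962476: f = -0.019125, f' = 1.981601 → w_2 = 0.962476 - (-0.019125)/(1.981601) = 0.972127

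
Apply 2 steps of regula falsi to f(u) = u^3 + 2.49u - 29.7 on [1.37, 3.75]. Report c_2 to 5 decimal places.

False-position update: c = (a·f(b) − b·f(a))/(f(b) − f(a)); replace the endpoint whose sign matches f(c).
f(1.370000) = -23.717347, f(3.750000) = 32.371875
step 1: c = 2.376384, f(c) = -10.362889 < 0 → new bracket [2.376384, 3.750000]
step 2: c = 2.709476, f(c) = -3.062427 < 0 → new bracket [2.709476, 3.750000]

2.70948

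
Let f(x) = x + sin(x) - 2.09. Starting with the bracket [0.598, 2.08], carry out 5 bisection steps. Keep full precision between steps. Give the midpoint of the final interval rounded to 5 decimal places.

f(0.598000) = -0.929009, f(2.080000) = 0.863133 (opposite signs)
step 1: m = 1.339000, f(m) = 0.222255 > 0 → root in [0.598000, 1.339000]
step 2: m = 0.968500, f(m) = -0.297463 < 0 → root in [0.968500, 1.339000]
step 3: m = 1.153750, f(m) = -0.021961 < 0 → root in [1.153750, 1.339000]
step 4: m = 1.246375, f(m) = 0.104210 > 0 → root in [1.153750, 1.246375]
step 5: m = 1.200063, f(m) = 0.042124 > 0 → root in [1.153750, 1.200063]
Midpoint of [1.153750, 1.200063] = 1.176906

1.17691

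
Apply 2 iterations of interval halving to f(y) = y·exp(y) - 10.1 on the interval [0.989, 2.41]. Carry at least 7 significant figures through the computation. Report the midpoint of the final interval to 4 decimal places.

f(0.989000) = -7.441029, f(2.410000) = 16.732846 (opposite signs)
step 1: m = 1.699500, f(m) = -0.801677 < 0 → root in [1.699500, 2.410000]
step 2: m = 2.054750, f(m) = 5.937090 > 0 → root in [1.699500, 2.054750]
Midpoint of [1.699500, 2.054750] = 1.877125

1.8771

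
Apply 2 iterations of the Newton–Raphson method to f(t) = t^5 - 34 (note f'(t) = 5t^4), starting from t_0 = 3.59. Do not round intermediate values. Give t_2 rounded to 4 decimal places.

t_0 = 3.590000: f = 562.310207, f' = 830.515608 → t_1 = 3.590000 - (562.310207)/(830.515608) = 2.912938
t_1 = 2.912938: f = 175.728051, f' = 359.993966 → t_2 = 2.912938 - (175.728051)/(359.993966) = 2.424797

2.4248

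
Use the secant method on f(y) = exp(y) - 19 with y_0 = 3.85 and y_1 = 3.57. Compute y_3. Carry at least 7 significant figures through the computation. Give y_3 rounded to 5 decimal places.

3.00499

f(y_0) = 27.993063, f(y_1) = 16.516593
y_2 = 3.570000 - (16.516593)·(3.570000 - 3.850000)/(16.516593 - (27.993063)) = 3.167032; f(y_2) = 4.736937
y_3 = 3.167032 - (4.736937)·(3.167032 - 3.570000)/(4.736937 - (16.516593)) = 3.004988; f(y_3) = 1.185964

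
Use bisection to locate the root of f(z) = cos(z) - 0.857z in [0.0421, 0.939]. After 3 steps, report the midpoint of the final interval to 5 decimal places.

f(0.042100) = 0.963034, f(0.939000) = -0.214128 (opposite signs)
step 1: m = 0.490550, f(m) = 0.461673 > 0 → root in [0.490550, 0.939000]
step 2: m = 0.714775, f(m) = 0.142679 > 0 → root in [0.714775, 0.939000]
step 3: m = 0.826887, f(m) = -0.031473 < 0 → root in [0.714775, 0.826887]
Midpoint of [0.714775, 0.826887] = 0.770831

0.77083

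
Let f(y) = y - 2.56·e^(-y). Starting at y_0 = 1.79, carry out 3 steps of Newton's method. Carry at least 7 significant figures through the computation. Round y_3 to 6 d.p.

Newton update: y ← y − f(y)/f'(y).
f'(y) = 1 + 2.56·e^(-y)
y_0 = 1.790000: f = 1.362582, f' = 1.427418 → y_1 = 1.790000 - (1.362582)/(1.427418) = 0.835422
y_1 = 0.835422: f = -0.274828, f' = 2.110250 → y_2 = 0.835422 - (-0.274828)/(2.110250) = 0.965657
y_2 = 0.965657: f = -0.009020, f' = 1.974677 → y_3 = 0.965657 - (-0.009020)/(1.974677) = 0.970225

0.970225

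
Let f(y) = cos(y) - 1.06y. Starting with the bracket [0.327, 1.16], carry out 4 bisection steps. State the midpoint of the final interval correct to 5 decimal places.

f(0.327000) = 0.600390, f(1.160000) = -0.830260 (opposite signs)
step 1: m = 0.743500, f(m) = -0.052006 < 0 → root in [0.327000, 0.743500]
step 2: m = 0.535250, f(m) = 0.292776 > 0 → root in [0.535250, 0.743500]
step 3: m = 0.639375, f(m) = 0.124731 > 0 → root in [0.639375, 0.743500]
step 4: m = 0.691437, f(m) = 0.037406 > 0 → root in [0.691437, 0.743500]
Midpoint of [0.691437, 0.743500] = 0.717469

0.71747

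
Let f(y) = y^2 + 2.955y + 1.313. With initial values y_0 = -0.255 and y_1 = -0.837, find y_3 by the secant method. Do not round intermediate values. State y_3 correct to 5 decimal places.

Secant update: y_(k+1) = y_k − f(y_k)·(y_k − y_(k-1))/(f(y_k) − f(y_(k-1))).
f(y_0) = 0.624500, f(y_1) = -0.459766
y_2 = -0.837000 - (-0.459766)·(-0.837000 - -0.255000)/(-0.459766 - (0.624500)) = -0.590212; f(y_2) = -0.082726
y_3 = -0.590212 - (-0.082726)·(-0.590212 - -0.837000)/(-0.082726 - (-0.459766)) = -0.536064; f(y_3) = 0.016295

-0.53606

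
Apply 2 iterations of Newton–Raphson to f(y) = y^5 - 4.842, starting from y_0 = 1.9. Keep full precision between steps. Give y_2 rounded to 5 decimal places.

f'(y) = 5y^4
y_0 = 1.900000: f = 19.918990, f' = 65.160500 → y_1 = 1.900000 - (19.918990)/(65.160500) = 1.594309
y_1 = 1.594309: f = 5.458593, f' = 32.304260 → y_2 = 1.594309 - (5.458593)/(32.304260) = 1.425334

1.42533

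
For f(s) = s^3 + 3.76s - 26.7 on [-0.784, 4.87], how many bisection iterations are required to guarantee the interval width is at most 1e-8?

Initial width b − a = 4.87 − -0.784 = 5.654000.
After n steps the width is (b−a)/2^n; need (b−a)/2^n ≤ 1e-8.
So n ≥ log₂(5.654000/1e-8) = log₂(565400000.0000) ≈ 29.0747.
Hence n = 30.

30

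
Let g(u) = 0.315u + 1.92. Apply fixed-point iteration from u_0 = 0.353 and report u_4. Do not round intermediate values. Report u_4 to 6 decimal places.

2.778799

u_1 = g(0.353000) = 2.031195
u_2 = g(2.031195) = 2.559826
u_3 = g(2.559826) = 2.726345
u_4 = g(2.726345) = 2.778799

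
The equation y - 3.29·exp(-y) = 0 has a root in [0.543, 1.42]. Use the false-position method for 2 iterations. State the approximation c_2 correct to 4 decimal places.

f(0.543000) = -1.368499, f(1.420000) = 0.624761
step 1: c = 1.145116, f(c) = 0.098281 > 0 → new bracket [0.543000, 1.145116]
step 2: c = 1.104772, f(c) = 0.014839 > 0 → new bracket [0.543000, 1.104772]

1.1048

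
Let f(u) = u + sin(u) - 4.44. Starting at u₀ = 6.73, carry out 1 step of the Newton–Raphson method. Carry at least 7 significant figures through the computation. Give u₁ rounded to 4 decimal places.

5.2987

Newton update: u ← u − f(u)/f'(u).
f'(u) = 1 + cos(u)
u_0 = 6.730000: f = 2.722095, f' = 1.901828 → u_1 = 6.730000 - (2.722095)/(1.901828) = 5.298695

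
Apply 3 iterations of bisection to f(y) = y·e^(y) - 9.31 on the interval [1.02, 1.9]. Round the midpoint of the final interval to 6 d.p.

1.735000

f(1.020000) = -6.481341, f(1.900000) = 3.393199 (opposite signs)
step 1: m = 1.460000, f(m) = -3.023299 < 0 → root in [1.460000, 1.900000]
step 2: m = 1.680000, f(m) = -0.295866 < 0 → root in [1.680000, 1.900000]
step 3: m = 1.790000, f(m) = 1.411120 > 0 → root in [1.680000, 1.790000]
Midpoint of [1.680000, 1.790000] = 1.735000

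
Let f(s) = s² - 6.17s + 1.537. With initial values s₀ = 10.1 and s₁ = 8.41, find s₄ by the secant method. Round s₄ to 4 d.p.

Secant update: s_(k+1) = s_k − f(s_k)·(s_k − s_(k-1))/(f(s_k) − f(s_(k-1))).
f(s_0) = 41.230000, f(s_1) = 20.375400
s_2 = 8.410000 - (20.375400)·(8.410000 - 10.100000)/(20.375400 - (41.230000)) = 6.758833; f(s_2) = 5.516824
s_3 = 6.758833 - (5.516824)·(6.758833 - 8.410000)/(5.516824 - (20.375400)) = 6.145773; f(s_3) = 1.388107
s_4 = 6.145773 - (1.388107)·(6.145773 - 6.758833)/(1.388107 - (5.516824)) = 5.939658; f(s_4) = 0.168845

5.9397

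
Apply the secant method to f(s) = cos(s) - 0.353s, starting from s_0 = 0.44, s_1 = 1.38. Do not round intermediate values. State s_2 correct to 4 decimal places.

Secant update: s_(k+1) = s_k − f(s_k)·(s_k − s_(k-1))/(f(s_k) − f(s_(k-1))).
f(s_0) = 0.749432, f(s_1) = -0.297499
s_2 = 1.380000 - (-0.297499)·(1.380000 - 0.440000)/(-0.297499 - (0.749432)) = 1.112887; f(s_2) = 0.049225

1.1129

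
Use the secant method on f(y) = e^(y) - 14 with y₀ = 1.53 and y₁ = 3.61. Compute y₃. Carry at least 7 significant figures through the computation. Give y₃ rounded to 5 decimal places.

2.42099

f(y_0) = -9.381823, f(y_1) = 22.966053
y_2 = 3.610000 - (22.966053)·(3.610000 - 1.530000)/(22.966053 - (-9.381823)) = 2.133260; f(y_2) = -5.557653
y_3 = 2.133260 - (-5.557653)·(2.133260 - 3.610000)/(-5.557653 - (22.966053)) = 2.420993; f(y_3) = -2.742966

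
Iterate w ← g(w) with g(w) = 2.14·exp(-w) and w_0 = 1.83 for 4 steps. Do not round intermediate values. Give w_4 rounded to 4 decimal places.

1.3390

w_1 = g(1.830000) = 0.343285
w_2 = g(0.343285) = 1.518193
w_3 = g(1.518193) = 0.468890
w_4 = g(0.468890) = 1.338990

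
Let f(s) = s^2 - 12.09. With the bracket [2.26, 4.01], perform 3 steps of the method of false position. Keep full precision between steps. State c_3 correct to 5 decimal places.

3.47654

False-position update: c = (a·f(b) − b·f(a))/(f(b) − f(a)); replace the endpoint whose sign matches f(c).
f(2.260000) = -6.982400, f(4.010000) = 3.990100
step 1: c = 3.373620, f(c) = -0.708685 < 0 → new bracket [3.373620, 4.010000]
step 2: c = 3.469601, f(c) = -0.051868 < 0 → new bracket [3.469601, 4.010000]
step 3: c = 3.476536, f(c) = -0.003699 < 0 → new bracket [3.476536, 4.010000]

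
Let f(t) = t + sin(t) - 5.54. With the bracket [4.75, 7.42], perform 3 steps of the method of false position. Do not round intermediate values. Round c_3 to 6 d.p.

False-position update: c = (a·f(b) − b·f(a))/(f(b) − f(a)); replace the endpoint whose sign matches f(c).
f(4.750000) = -1.789293, f(7.420000) = 2.787299
step 1: c = 5.793880, f(c) = -0.216133 < 0 → new bracket [5.793880, 7.420000]
step 2: c = 5.910899, f(c) = 0.007153 > 0 → new bracket [5.793880, 5.910899]
step 3: c = 5.907150, f(c) = -0.000085 < 0 → new bracket [5.907150, 5.910899]

5.907150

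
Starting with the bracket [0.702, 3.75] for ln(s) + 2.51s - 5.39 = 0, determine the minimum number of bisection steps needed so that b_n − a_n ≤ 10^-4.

Initial width b − a = 3.75 − 0.702 = 3.048000.
After n steps the width is (b−a)/2^n; need (b−a)/2^n ≤ 10^-4.
So n ≥ log₂(3.048000/10^-4) = log₂(30480.0000) ≈ 14.8956.
Hence n = 15.

15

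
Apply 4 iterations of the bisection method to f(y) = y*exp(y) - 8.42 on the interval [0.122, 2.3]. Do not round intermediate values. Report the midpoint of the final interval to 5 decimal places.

f(0.122000) = -8.282170, f(2.300000) = 14.520620 (opposite signs)
step 1: m = 1.211000, f(m) = -4.354867 < 0 → root in [1.211000, 2.300000]
step 2: m = 1.755500, f(m) = 1.737920 > 0 → root in [1.211000, 1.755500]
step 3: m = 1.483250, f(m) = -1.882952 < 0 → root in [1.483250, 1.755500]
step 4: m = 1.619375, f(m) = -0.242265 < 0 → root in [1.619375, 1.755500]
Midpoint of [1.619375, 1.755500] = 1.687437

1.68744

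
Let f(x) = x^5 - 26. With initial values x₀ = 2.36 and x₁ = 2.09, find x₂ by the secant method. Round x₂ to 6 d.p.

f(x_0) = 47.208248, f(x_1) = 13.877822
x_2 = 2.090000 - (13.877822)·(2.090000 - 2.360000)/(13.877822 - (47.208248)) = 1.977580; f(x_2) = 4.246152

1.977580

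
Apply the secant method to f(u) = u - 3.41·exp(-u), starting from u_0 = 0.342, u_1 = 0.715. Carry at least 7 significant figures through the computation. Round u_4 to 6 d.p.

Secant update: u_(k+1) = u_k − f(u_k)·(u_k − u_(k-1))/(f(u_k) − f(u_(k-1))).
f(u_0) = -2.080287, f(u_1) = -0.953145
u_2 = 0.715000 - (-0.953145)·(0.715000 - 0.342000)/(-0.953145 - (-2.080287)) = 1.030420; f(u_2) = -0.186463
u_3 = 1.030420 - (-0.186463)·(1.030420 - 0.715000)/(-0.186463 - (-0.953145)) = 1.107132; f(u_3) = -0.019891
u_4 = 1.107132 - (-0.019891)·(1.107132 - 1.030420)/(-0.019891 - (-0.186463)) = 1.116293; f(u_4) = -0.000453

1.116293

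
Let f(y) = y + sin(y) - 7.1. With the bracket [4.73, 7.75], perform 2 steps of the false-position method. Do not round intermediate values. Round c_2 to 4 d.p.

6.6908

f(4.730000) = -3.369845, f(7.750000) = 1.644599
step 1: c = 6.759524, f(c) = 0.118052 > 0 → new bracket [4.730000, 6.759524]
step 2: c = 6.690832, f(c) = -0.012718 < 0 → new bracket [6.690832, 6.759524]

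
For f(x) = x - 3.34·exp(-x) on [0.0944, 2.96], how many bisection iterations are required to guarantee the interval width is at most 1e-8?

29

Initial width b − a = 2.96 − 0.0944 = 2.865600.
After n steps the width is (b−a)/2^n; need (b−a)/2^n ≤ 1e-8.
So n ≥ log₂(2.865600/1e-8) = log₂(286560000.0000) ≈ 28.0943.
Hence n = 29.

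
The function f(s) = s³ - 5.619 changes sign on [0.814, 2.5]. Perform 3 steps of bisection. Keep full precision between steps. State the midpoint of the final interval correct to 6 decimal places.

1.762375

f(0.814000) = -5.079647, f(2.500000) = 10.006000 (opposite signs)
step 1: m = 1.657000, f(m) = -1.069460 < 0 → root in [1.657000, 2.500000]
step 2: m = 2.078500, f(m) = 3.360457 > 0 → root in [1.657000, 2.078500]
step 3: m = 1.867750, f(m) = 0.896627 > 0 → root in [1.657000, 1.867750]
Midpoint of [1.657000, 1.867750] = 1.762375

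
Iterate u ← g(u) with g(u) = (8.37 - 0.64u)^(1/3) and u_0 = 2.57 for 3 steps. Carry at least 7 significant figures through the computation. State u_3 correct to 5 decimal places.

u_1 = g(2.570000) = 1.887564
u_2 = g(1.887564) = 1.927572
u_3 = g(1.927572) = 1.925272

1.92527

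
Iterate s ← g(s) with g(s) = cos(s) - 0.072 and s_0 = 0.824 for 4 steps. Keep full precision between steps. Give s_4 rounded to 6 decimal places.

s_1 = g(0.824000) = 0.607291
s_2 = g(0.607291) = 0.749197
s_3 = g(0.749197) = 0.660236
s_4 = g(0.660236) = 0.717847

0.717847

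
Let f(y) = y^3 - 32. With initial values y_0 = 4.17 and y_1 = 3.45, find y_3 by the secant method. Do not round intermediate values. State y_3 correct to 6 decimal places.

f(y_0) = 40.511713, f(y_1) = 9.063625
y_2 = 3.450000 - (9.063625)·(3.450000 - 4.170000)/(9.063625 - (40.511713)) = 3.242489; f(y_2) = 2.090684
y_3 = 3.242489 - (2.090684)·(3.242489 - 3.450000)/(2.090684 - (9.063625)) = 3.180272; f(y_3) = 0.165683

3.180272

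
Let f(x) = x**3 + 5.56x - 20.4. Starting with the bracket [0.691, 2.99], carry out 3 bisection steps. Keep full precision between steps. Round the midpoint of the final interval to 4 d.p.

1.9842

f(0.691000) = -16.228101, f(2.990000) = 22.955299 (opposite signs)
step 1: m = 1.840500, f(m) = -3.932236 < 0 → root in [1.840500, 2.990000]
step 2: m = 2.415250, f(m) = 7.117988 > 0 → root in [1.840500, 2.415250]
step 3: m = 2.127875, f(m) = 1.065688 > 0 → root in [1.840500, 2.127875]
Midpoint of [1.840500, 2.127875] = 1.984188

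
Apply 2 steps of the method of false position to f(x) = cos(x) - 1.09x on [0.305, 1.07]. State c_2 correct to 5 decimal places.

f(0.305000) = 0.621397, f(1.070000) = -0.686176
step 1: c = 0.668550, f(c) = 0.056001 > 0 → new bracket [0.668550, 1.070000]
step 2: c = 0.698842, f(c) = 0.003850 > 0 → new bracket [0.698842, 1.070000]

0.69884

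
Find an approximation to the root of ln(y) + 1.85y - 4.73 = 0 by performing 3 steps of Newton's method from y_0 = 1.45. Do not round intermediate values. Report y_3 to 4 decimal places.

Newton update: y ← y − f(y)/f'(y).
f'(y) = 1/y + 1.85
y_0 = 1.450000: f = -1.675936, f' = 2.539655 → y_1 = 1.450000 - (-1.675936)/(2.539655) = 2.109907
y_1 = 2.109907: f = -0.080028, f' = 2.323955 → y_2 = 2.109907 - (-0.080028)/(2.323955) = 2.144343
y_2 = 2.144343: f = -0.000132, f' = 2.316343 → y_3 = 2.144343 - (-0.000132)/(2.316343) = 2.144400

2.1444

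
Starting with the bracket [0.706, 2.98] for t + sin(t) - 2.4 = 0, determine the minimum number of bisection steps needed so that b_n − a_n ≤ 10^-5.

18

Initial width b − a = 2.98 − 0.706 = 2.274000.
After n steps the width is (b−a)/2^n; need (b−a)/2^n ≤ 10^-5.
So n ≥ log₂(2.274000/10^-5) = log₂(227400.0000) ≈ 17.7949.
Hence n = 18.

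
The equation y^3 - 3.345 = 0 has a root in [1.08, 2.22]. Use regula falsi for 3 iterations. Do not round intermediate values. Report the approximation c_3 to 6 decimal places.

False-position update: c = (a·f(b) − b·f(a))/(f(b) − f(a)); replace the endpoint whose sign matches f(c).
f(1.080000) = -2.085288, f(2.220000) = 7.596048
step 1: c = 1.325548, f(c) = -1.015912 < 0 → new bracket [1.325548, 2.220000]
step 2: c = 1.431062, f(c) = -0.414274 < 0 → new bracket [1.431062, 2.220000]
step 3: c = 1.471864, f(c) = -0.156379 < 0 → new bracket [1.471864, 2.220000]

1.471864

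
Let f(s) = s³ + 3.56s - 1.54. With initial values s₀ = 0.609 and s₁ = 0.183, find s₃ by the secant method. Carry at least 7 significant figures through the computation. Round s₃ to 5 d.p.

0.41362

f(s_0) = 0.853907, f(s_1) = -0.882392
s_2 = 0.183000 - (-0.882392)·(0.183000 - 0.609000)/(-0.882392 - (0.853907)) = 0.399494; f(s_2) = -0.054042
s_3 = 0.399494 - (-0.054042)·(0.399494 - 0.183000)/(-0.054042 - (-0.882392)) = 0.413619; f(s_3) = 0.003245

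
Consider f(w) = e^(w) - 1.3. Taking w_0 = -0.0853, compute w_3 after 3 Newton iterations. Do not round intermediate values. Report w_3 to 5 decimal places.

f'(w) = e^(w)
w_0 = -0.085300: f = -0.381763, f' = 0.918237 → w_1 = -0.085300 - (-0.381763)/(0.918237) = 0.330457
w_1 = 0.330457: f = 0.091604, f' = 1.391604 → w_2 = 0.330457 - (0.091604)/(1.391604) = 0.264631
w_2 = 0.264631: f = 0.002950, f' = 1.302950 → w_3 = 0.264631 - (0.002950)/(1.302950) = 0.262367

0.26237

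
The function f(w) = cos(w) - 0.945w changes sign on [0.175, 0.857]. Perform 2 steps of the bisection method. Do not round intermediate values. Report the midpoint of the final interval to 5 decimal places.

0.77175

f(0.175000) = 0.819352, f(0.857000) = -0.155157 (opposite signs)
step 1: m = 0.516000, f(m) = 0.382180 > 0 → root in [0.516000, 0.857000]
step 2: m = 0.686500, f(m) = 0.124727 > 0 → root in [0.686500, 0.857000]
Midpoint of [0.686500, 0.857000] = 0.771750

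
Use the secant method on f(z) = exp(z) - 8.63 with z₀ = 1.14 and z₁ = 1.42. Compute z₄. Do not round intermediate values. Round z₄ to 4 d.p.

Secant update: z_(k+1) = z_k − f(z_k)·(z_k − z_(k-1))/(f(z_k) − f(z_(k-1))).
f(z_0) = -5.503232, f(z_1) = -4.492880
z_2 = 1.420000 - (-4.492880)·(1.420000 - 1.140000)/(-4.492880 - (-5.503232)) = 2.665117; f(z_2) = 5.739627
z_3 = 2.665117 - (5.739627)·(2.665117 - 1.420000)/(5.739627 - (-4.492880)) = 1.966705; f(z_3) = -1.482914
z_4 = 1.966705 - (-1.482914)·(1.966705 - 2.665117)/(-1.482914 - (5.739627)) = 2.110101; f(z_4) = -0.380926

2.1101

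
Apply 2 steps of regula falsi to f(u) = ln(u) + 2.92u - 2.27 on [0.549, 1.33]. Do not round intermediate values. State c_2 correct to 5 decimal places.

f(0.549000) = -1.266577, f(1.330000) = 1.898779
step 1: c = 0.861507, f(c) = 0.096529 > 0 → new bracket [0.549000, 0.861507]
step 2: c = 0.839377, f(c) = 0.005885 > 0 → new bracket [0.549000, 0.839377]

0.83938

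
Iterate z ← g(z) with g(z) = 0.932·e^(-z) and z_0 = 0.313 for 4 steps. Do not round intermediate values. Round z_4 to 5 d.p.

z_1 = g(0.313000) = 0.681525
z_2 = g(0.681525) = 0.471448
z_3 = g(0.471448) = 0.581660
z_4 = g(0.581660) = 0.520960

0.52096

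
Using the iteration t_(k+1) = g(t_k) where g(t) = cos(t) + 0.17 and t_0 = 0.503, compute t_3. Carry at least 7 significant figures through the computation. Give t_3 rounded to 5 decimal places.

t_1 = g(0.503000) = 1.046140
t_2 = g(1.046140) = 0.670915
t_3 = g(0.670915) = 0.953253

0.95325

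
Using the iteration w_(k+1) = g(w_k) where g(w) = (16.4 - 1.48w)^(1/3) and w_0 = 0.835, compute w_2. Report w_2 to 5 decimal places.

w_1 = g(0.835000) = 2.475178
w_2 = g(2.475178) = 2.335354

2.33535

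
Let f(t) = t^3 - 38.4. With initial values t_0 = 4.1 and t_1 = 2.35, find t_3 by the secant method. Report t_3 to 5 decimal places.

3.46469

Secant update: t_(k+1) = t_k − f(t_k)·(t_k − t_(k-1))/(f(t_k) − f(t_(k-1))).
f(t_0) = 30.521000, f(t_1) = -25.422125
t_2 = 2.350000 - (-25.422125)·(2.350000 - 4.100000)/(-25.422125 - (30.521000)) = 3.145249; f(t_2) = -7.285335
t_3 = 3.145249 - (-7.285335)·(3.145249 - 2.350000)/(-7.285335 - (-25.422125)) = 3.464691; f(t_3) = 3.190450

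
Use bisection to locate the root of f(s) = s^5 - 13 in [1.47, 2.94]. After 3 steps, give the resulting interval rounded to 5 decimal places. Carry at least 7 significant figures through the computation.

[1.65375, 1.83750]

f(1.470000) = -6.135851, f(2.940000) = 206.652754 (opposite signs)
step 1: m = 2.205000, f(m) = 39.124628 > 0 → root in [1.470000, 2.205000]
step 2: m = 1.837500, f(m) = 7.947719 > 0 → root in [1.470000, 1.837500]
step 3: m = 1.653750, f(m) = -0.630581 < 0 → root in [1.653750, 1.837500]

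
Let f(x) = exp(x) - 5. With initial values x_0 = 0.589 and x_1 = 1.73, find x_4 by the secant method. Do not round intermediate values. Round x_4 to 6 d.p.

Secant update: x_(k+1) = x_k − f(x_k)·(x_k − x_(k-1))/(f(x_k) − f(x_(k-1))).
f(x_0) = -3.197815, f(x_1) = 0.640654
x_2 = 1.730000 - (0.640654)·(1.730000 - 0.589000)/(0.640654 - (-3.197815)) = 1.539563; f(x_2) = -0.337447
x_3 = 1.539563 - (-0.337447)·(1.539563 - 1.730000)/(-0.337447 - (0.640654)) = 1.605264; f(x_3) = -0.020825
x_4 = 1.605264 - (-0.020825)·(1.605264 - 1.539563)/(-0.020825 - (-0.337447)) = 1.609586; f(x_4) = 0.000738

1.609586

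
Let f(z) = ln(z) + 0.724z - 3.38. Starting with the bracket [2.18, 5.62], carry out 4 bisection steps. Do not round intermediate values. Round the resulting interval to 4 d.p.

f(2.180000) = -1.022355, f(5.620000) = 2.415212 (opposite signs)
step 1: m = 3.900000, f(m) = 0.804577 > 0 → root in [2.180000, 3.900000]
step 2: m = 3.040000, f(m) = -0.067182 < 0 → root in [3.040000, 3.900000]
step 3: m = 3.470000, f(m) = 0.376435 > 0 → root in [3.040000, 3.470000]
step 4: m = 3.255000, f(m) = 0.156812 > 0 → root in [3.040000, 3.255000]

[3.0400, 3.2550]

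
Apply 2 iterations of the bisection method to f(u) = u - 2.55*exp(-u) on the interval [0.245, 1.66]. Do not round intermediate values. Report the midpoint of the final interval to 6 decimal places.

f(0.245000) = -1.750897, f(1.660000) = 1.175146 (opposite signs)
step 1: m = 0.952500, f(m) = -0.031227 < 0 → root in [0.952500, 1.660000]
step 2: m = 1.306250, f(m) = 0.615624 > 0 → root in [0.952500, 1.306250]
Midpoint of [0.952500, 1.306250] = 1.129375

1.129375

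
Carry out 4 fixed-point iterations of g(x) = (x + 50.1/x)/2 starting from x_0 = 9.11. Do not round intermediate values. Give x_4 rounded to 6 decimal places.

x_1 = g(9.110000) = 7.304726
x_2 = g(7.304726) = 7.081650
x_3 = g(7.081650) = 7.078136
x_4 = g(7.078136) = 7.078135

7.078135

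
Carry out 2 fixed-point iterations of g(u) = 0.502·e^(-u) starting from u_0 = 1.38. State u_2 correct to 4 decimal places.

u_1 = g(1.380000) = 0.126292
u_2 = g(0.126292) = 0.442441

0.4424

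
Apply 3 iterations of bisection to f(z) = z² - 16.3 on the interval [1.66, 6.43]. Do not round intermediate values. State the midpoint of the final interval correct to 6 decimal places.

f(1.660000) = -13.544400, f(6.430000) = 25.044900 (opposite signs)
step 1: m = 4.045000, f(m) = 0.062025 > 0 → root in [1.660000, 4.045000]
step 2: m = 2.852500, f(m) = -8.163244 < 0 → root in [2.852500, 4.045000]
step 3: m = 3.448750, f(m) = -4.406123 < 0 → root in [3.448750, 4.045000]
Midpoint of [3.448750, 4.045000] = 3.746875

3.746875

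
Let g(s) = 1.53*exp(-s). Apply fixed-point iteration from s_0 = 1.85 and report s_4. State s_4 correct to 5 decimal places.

0.96633

s_1 = g(1.850000) = 0.240573
s_2 = g(0.240573) = 1.202851
s_3 = g(1.202851) = 0.459515
s_4 = g(0.459515) = 0.966333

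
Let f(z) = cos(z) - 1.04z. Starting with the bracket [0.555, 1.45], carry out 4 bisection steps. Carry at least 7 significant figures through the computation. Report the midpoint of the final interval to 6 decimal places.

0.694844

f(0.555000) = 0.272700, f(1.450000) = -1.387497 (opposite signs)
step 1: m = 1.002500, f(m) = -0.504403 < 0 → root in [0.555000, 1.002500]
step 2: m = 0.778750, f(m) = -0.098108 < 0 → root in [0.555000, 0.778750]
step 3: m = 0.666875, f(m) = 0.092208 > 0 → root in [0.666875, 0.778750]
step 4: m = 0.722813, f(m) = -0.001777 < 0 → root in [0.666875, 0.722813]
Midpoint of [0.666875, 0.722813] = 0.694844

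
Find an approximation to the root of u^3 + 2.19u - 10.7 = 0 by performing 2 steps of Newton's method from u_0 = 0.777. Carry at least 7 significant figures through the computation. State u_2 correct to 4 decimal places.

2.1732

f'(u) = 3u^2 + 2.19
u_0 = 0.777000: f = -8.529273, f' = 4.001187 → u_1 = 0.777000 - (-8.529273)/(4.001187) = 2.908686
u_1 = 2.908686: f = 20.278815, f' = 27.571355 → u_2 = 2.908686 - (20.278815)/(27.571355) = 2.173183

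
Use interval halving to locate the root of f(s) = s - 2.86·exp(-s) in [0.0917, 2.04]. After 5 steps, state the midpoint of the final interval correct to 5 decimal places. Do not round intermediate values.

1.03541

f(0.091700) = -2.517703, f(2.040000) = 1.668118 (opposite signs)
step 1: m = 1.065850, f(m) = 0.080766 > 0 → root in [0.091700, 1.065850]
step 2: m = 0.578775, f(m) = -1.024497 < 0 → root in [0.578775, 1.065850]
step 3: m = 0.822313, f(m) = -0.434412 < 0 → root in [0.822313, 1.065850]
step 4: m = 0.944081, f(m) = -0.168564 < 0 → root in [0.944081, 1.065850]
step 5: m = 1.004966, f(m) = -0.041958 < 0 → root in [1.004966, 1.065850]
Midpoint of [1.004966, 1.065850] = 1.035408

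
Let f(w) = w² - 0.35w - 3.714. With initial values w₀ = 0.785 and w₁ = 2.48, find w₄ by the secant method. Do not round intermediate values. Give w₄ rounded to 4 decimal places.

2.1108

f(w_0) = -3.372525, f(w_1) = 1.568400
w_2 = 2.480000 - (1.568400)·(2.480000 - 0.785000)/(1.568400 - (-3.372525)) = 1.941955; f(w_2) = -0.622494
w_3 = 1.941955 - (-0.622494)·(1.941955 - 2.480000)/(-0.622494 - (1.568400)) = 2.094829; f(w_3) = -0.058882
w_4 = 2.094829 - (-0.058882)·(2.094829 - 1.941955)/(-0.058882 - (-0.622494)) = 2.110800; f(w_4) = 0.002697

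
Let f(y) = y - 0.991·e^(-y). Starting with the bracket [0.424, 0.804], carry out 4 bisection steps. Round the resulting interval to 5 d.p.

[0.54275, 0.56650]

f(0.424000) = -0.224534, f(0.804000) = 0.360493 (opposite signs)
step 1: m = 0.614000, f(m) = 0.077689 > 0 → root in [0.424000, 0.614000]
step 2: m = 0.519000, f(m) = -0.070759 < 0 → root in [0.519000, 0.614000]
step 3: m = 0.566500, f(m) = 0.004099 > 0 → root in [0.519000, 0.566500]
step 4: m = 0.542750, f(m) = -0.033168 < 0 → root in [0.542750, 0.566500]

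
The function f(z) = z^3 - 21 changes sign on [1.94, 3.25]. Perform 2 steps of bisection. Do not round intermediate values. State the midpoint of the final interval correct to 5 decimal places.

f(1.940000) = -13.698616, f(3.250000) = 13.328125 (opposite signs)
step 1: m = 2.595000, f(m) = -3.525205 < 0 → root in [2.595000, 3.250000]
step 2: m = 2.922500, f(m) = 3.961091 > 0 → root in [2.595000, 2.922500]
Midpoint of [2.595000, 2.922500] = 2.758750

2.75875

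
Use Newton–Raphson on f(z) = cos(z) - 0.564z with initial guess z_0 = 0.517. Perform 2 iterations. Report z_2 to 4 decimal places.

0.9842

Newton update: z ← z − f(z)/f'(z).
f'(z) = -sin(z) - 0.564
z_0 = 0.517000: f = 0.577718, f' = -1.058274 → z_1 = 0.517000 - (0.577718)/(-1.058274) = 1.062906
z_1 = 1.062906: f = -0.113143, f' = -1.437772 → z_2 = 1.062906 - (-0.113143)/(-1.437772) = 0.984212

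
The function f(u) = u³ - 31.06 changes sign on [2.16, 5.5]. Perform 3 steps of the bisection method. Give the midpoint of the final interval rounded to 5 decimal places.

f(2.160000) = -20.982304, f(5.500000) = 135.315000 (opposite signs)
step 1: m = 3.830000, f(m) = 25.121887 > 0 → root in [2.160000, 3.830000]
step 2: m = 2.995000, f(m) = -4.194775 < 0 → root in [2.995000, 3.830000]
step 3: m = 3.412500, f(m) = 8.679096 > 0 → root in [2.995000, 3.412500]
Midpoint of [2.995000, 3.412500] = 3.203750

3.20375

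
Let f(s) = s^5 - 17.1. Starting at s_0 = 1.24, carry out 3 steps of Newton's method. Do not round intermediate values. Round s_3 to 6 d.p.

f'(s) = 5s^4
s_0 = 1.240000: f = -14.168375, f' = 11.821069 → s_1 = 1.240000 - (-14.168375)/(11.821069) = 2.438570
s_1 = 2.438570: f = 69.133472, f' = 176.811578 → s_2 = 2.438570 - (69.133472)/(176.811578) = 2.047569
s_2 = 2.047569: f = 18.890892, f' = 87.886889 → s_3 = 2.047569 - (18.890892)/(87.886889) = 1.832623

1.832623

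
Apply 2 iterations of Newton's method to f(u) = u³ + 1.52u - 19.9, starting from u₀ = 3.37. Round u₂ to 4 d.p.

f'(u) = 3u² + 1.52
u_0 = 3.370000: f = 23.495153, f' = 35.590700 → u_1 = 3.370000 - (23.495153)/(35.590700) = 2.709851
u_1 = 2.709851: f = 4.118210, f' = 23.549883 → u_2 = 2.709851 - (4.118210)/(23.549883) = 2.534980

2.5350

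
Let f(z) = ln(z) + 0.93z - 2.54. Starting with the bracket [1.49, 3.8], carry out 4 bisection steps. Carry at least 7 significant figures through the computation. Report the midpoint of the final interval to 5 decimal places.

1.99531

f(1.490000) = -0.755524, f(3.800000) = 2.329001 (opposite signs)
step 1: m = 2.645000, f(m) = 0.892521 > 0 → root in [1.490000, 2.645000]
step 2: m = 2.067500, f(m) = 0.109115 > 0 → root in [1.490000, 2.067500]
step 3: m = 1.778750, f(m) = -0.309852 < 0 → root in [1.778750, 2.067500]
step 4: m = 1.923125, f(m) = -0.097542 < 0 → root in [1.923125, 2.067500]
Midpoint of [1.923125, 2.067500] = 1.995312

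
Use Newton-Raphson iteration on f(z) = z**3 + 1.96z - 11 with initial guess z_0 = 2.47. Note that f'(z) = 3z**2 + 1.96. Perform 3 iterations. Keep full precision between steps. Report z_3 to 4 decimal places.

1.9321

z_0 = 2.470000: f = 8.910423, f' = 20.262700 → z_1 = 2.470000 - (8.910423)/(20.262700) = 2.030255
z_1 = 2.030255: f = 1.347878, f' = 14.325805 → z_2 = 2.030255 - (1.347878)/(14.325805) = 1.936167
z_2 = 1.936167: f = 0.053085, f' = 13.206233 → z_3 = 1.936167 - (0.053085)/(13.206233) = 1.932148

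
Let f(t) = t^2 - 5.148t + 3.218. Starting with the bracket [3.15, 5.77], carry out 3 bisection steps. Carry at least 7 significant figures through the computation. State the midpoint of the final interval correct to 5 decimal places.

4.29625

f(3.150000) = -3.075700, f(5.770000) = 6.806940 (opposite signs)
step 1: m = 4.460000, f(m) = 0.149520 > 0 → root in [3.150000, 4.460000]
step 2: m = 3.805000, f(m) = -1.892115 < 0 → root in [3.805000, 4.460000]
step 3: m = 4.132500, f(m) = -0.978554 < 0 → root in [4.132500, 4.460000]
Midpoint of [4.132500, 4.460000] = 4.296250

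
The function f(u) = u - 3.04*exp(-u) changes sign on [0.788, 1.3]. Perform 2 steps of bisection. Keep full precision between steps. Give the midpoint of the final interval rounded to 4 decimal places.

1.1080

f(0.788000) = -0.594450, f(1.300000) = 0.471503 (opposite signs)
step 1: m = 1.044000, f(m) = -0.026213 < 0 → root in [1.044000, 1.300000]
step 2: m = 1.172000, f(m) = 0.230370 > 0 → root in [1.044000, 1.172000]
Midpoint of [1.044000, 1.172000] = 1.108000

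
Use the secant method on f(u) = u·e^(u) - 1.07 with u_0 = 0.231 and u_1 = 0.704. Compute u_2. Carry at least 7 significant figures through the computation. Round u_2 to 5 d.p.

f(u_0) = -0.778973, f(u_1) = 0.353364
u_2 = 0.704000 - (0.353364)·(0.704000 - 0.231000)/(0.353364 - (-0.778973)) = 0.556393; f(u_2) = -0.099446

0.55639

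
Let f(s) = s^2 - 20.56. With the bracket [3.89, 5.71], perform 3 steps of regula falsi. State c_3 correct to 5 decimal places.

f(3.890000) = -5.427900, f(5.710000) = 12.044100
step 1: c = 4.455406, f(c) = -0.709355 < 0 → new bracket [4.455406, 5.710000]
step 2: c = 4.525188, f(c) = -0.082678 < 0 → new bracket [4.525188, 5.710000]
step 3: c = 4.533265, f(c) = -0.009505 < 0 → new bracket [4.533265, 5.710000]

4.53327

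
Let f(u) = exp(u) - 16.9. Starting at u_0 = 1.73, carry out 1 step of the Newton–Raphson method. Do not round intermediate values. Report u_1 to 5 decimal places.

Newton update: u ← u − f(u)/f'(u).
f'(u) = exp(u)
u_0 = 1.730000: f = -11.259346, f' = 5.640654 → u_1 = 1.730000 - (-11.259346)/(5.640654) = 3.726107

3.72611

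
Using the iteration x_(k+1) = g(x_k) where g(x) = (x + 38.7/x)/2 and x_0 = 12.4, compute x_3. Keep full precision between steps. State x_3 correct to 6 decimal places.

x_1 = g(12.400000) = 7.760484
x_2 = g(7.760484) = 6.373643
x_3 = g(6.373643) = 6.222762

6.222762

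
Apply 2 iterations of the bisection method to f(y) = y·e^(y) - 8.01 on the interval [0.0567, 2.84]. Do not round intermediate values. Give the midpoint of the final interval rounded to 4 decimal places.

f(0.056700) = -7.949992, f(2.840000) = 40.598774 (opposite signs)
step 1: m = 1.448350, f(m) = -1.845698 < 0 → root in [1.448350, 2.840000]
step 2: m = 2.144175, f(m) = 10.290527 > 0 → root in [1.448350, 2.144175]
Midpoint of [1.448350, 2.144175] = 1.796262

1.7963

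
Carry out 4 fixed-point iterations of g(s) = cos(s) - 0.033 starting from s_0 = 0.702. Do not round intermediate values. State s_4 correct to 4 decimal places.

0.7160

s_1 = g(0.702000) = 0.730552
s_2 = g(0.730552) = 0.711806
s_3 = g(0.711806) = 0.724183
s_4 = g(0.724183) = 0.716041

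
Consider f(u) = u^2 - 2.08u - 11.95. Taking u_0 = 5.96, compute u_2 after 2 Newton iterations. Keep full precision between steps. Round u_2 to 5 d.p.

Newton update: u ← u − f(u)/f'(u).
f'(u) = 2u - 2.08
u_0 = 5.960000: f = 11.174800, f' = 9.840000 → u_1 = 5.960000 - (11.174800)/(9.840000) = 4.824350
u_1 = 4.824350: f = 1.289702, f' = 7.568699 → u_2 = 4.824350 - (1.289702)/(7.568699) = 4.653950

4.65395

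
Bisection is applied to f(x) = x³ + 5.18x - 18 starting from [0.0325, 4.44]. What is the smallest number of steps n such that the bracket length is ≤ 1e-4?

16

Initial width b − a = 4.44 − 0.0325 = 4.407500.
After n steps the width is (b−a)/2^n; need (b−a)/2^n ≤ 1e-4.
So n ≥ log₂(4.407500/1e-4) = log₂(44075.0000) ≈ 15.4277.
Hence n = 16.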